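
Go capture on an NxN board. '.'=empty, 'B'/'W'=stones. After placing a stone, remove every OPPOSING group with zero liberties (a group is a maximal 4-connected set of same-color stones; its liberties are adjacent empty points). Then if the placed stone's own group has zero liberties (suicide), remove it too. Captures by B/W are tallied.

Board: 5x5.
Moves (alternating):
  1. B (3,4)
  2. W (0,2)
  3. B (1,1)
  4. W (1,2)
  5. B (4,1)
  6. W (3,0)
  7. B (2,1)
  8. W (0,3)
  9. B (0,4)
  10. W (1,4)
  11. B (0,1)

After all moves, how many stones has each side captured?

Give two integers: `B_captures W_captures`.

Move 1: B@(3,4) -> caps B=0 W=0
Move 2: W@(0,2) -> caps B=0 W=0
Move 3: B@(1,1) -> caps B=0 W=0
Move 4: W@(1,2) -> caps B=0 W=0
Move 5: B@(4,1) -> caps B=0 W=0
Move 6: W@(3,0) -> caps B=0 W=0
Move 7: B@(2,1) -> caps B=0 W=0
Move 8: W@(0,3) -> caps B=0 W=0
Move 9: B@(0,4) -> caps B=0 W=0
Move 10: W@(1,4) -> caps B=0 W=1
Move 11: B@(0,1) -> caps B=0 W=1

Answer: 0 1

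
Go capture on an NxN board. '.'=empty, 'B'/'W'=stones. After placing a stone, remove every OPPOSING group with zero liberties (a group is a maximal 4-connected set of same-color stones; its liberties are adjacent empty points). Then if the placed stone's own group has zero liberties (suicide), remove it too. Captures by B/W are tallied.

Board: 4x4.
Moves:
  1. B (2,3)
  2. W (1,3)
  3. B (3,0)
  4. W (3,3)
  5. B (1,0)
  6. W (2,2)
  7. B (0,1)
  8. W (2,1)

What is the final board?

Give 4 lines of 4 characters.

Move 1: B@(2,3) -> caps B=0 W=0
Move 2: W@(1,3) -> caps B=0 W=0
Move 3: B@(3,0) -> caps B=0 W=0
Move 4: W@(3,3) -> caps B=0 W=0
Move 5: B@(1,0) -> caps B=0 W=0
Move 6: W@(2,2) -> caps B=0 W=1
Move 7: B@(0,1) -> caps B=0 W=1
Move 8: W@(2,1) -> caps B=0 W=1

Answer: .B..
B..W
.WW.
B..W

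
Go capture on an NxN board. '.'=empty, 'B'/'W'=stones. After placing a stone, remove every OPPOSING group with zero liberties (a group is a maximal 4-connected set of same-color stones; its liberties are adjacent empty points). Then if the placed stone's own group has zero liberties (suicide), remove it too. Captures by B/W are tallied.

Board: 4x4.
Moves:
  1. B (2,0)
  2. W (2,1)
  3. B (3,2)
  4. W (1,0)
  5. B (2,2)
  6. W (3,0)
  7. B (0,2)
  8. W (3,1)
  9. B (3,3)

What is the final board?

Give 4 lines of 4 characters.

Answer: ..B.
W...
.WB.
WWBB

Derivation:
Move 1: B@(2,0) -> caps B=0 W=0
Move 2: W@(2,1) -> caps B=0 W=0
Move 3: B@(3,2) -> caps B=0 W=0
Move 4: W@(1,0) -> caps B=0 W=0
Move 5: B@(2,2) -> caps B=0 W=0
Move 6: W@(3,0) -> caps B=0 W=1
Move 7: B@(0,2) -> caps B=0 W=1
Move 8: W@(3,1) -> caps B=0 W=1
Move 9: B@(3,3) -> caps B=0 W=1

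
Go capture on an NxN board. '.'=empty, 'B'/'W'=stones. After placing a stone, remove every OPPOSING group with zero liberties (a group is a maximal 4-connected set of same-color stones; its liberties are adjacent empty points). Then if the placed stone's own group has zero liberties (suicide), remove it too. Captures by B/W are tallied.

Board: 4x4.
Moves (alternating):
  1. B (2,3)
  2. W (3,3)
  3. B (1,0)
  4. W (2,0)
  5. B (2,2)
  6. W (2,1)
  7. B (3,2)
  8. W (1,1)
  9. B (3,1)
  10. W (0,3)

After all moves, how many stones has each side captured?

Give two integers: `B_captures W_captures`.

Answer: 1 0

Derivation:
Move 1: B@(2,3) -> caps B=0 W=0
Move 2: W@(3,3) -> caps B=0 W=0
Move 3: B@(1,0) -> caps B=0 W=0
Move 4: W@(2,0) -> caps B=0 W=0
Move 5: B@(2,2) -> caps B=0 W=0
Move 6: W@(2,1) -> caps B=0 W=0
Move 7: B@(3,2) -> caps B=1 W=0
Move 8: W@(1,1) -> caps B=1 W=0
Move 9: B@(3,1) -> caps B=1 W=0
Move 10: W@(0,3) -> caps B=1 W=0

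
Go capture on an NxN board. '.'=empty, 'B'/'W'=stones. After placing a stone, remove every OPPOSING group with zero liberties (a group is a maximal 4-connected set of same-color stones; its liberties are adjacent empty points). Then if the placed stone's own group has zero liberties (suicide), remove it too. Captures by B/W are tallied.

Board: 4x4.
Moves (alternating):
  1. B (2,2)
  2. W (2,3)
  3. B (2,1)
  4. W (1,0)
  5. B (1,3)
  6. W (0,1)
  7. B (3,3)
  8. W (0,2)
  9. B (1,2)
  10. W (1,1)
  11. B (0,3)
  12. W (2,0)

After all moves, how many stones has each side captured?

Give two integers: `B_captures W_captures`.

Answer: 1 0

Derivation:
Move 1: B@(2,2) -> caps B=0 W=0
Move 2: W@(2,3) -> caps B=0 W=0
Move 3: B@(2,1) -> caps B=0 W=0
Move 4: W@(1,0) -> caps B=0 W=0
Move 5: B@(1,3) -> caps B=0 W=0
Move 6: W@(0,1) -> caps B=0 W=0
Move 7: B@(3,3) -> caps B=1 W=0
Move 8: W@(0,2) -> caps B=1 W=0
Move 9: B@(1,2) -> caps B=1 W=0
Move 10: W@(1,1) -> caps B=1 W=0
Move 11: B@(0,3) -> caps B=1 W=0
Move 12: W@(2,0) -> caps B=1 W=0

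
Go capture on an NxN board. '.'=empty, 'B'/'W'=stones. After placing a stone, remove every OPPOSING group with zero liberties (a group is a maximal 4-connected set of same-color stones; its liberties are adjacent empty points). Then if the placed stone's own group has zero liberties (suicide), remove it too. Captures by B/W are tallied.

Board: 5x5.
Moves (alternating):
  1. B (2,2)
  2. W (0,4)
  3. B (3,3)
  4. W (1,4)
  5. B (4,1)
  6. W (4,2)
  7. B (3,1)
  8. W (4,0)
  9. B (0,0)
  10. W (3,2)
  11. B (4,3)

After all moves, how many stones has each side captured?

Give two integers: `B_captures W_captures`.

Move 1: B@(2,2) -> caps B=0 W=0
Move 2: W@(0,4) -> caps B=0 W=0
Move 3: B@(3,3) -> caps B=0 W=0
Move 4: W@(1,4) -> caps B=0 W=0
Move 5: B@(4,1) -> caps B=0 W=0
Move 6: W@(4,2) -> caps B=0 W=0
Move 7: B@(3,1) -> caps B=0 W=0
Move 8: W@(4,0) -> caps B=0 W=0
Move 9: B@(0,0) -> caps B=0 W=0
Move 10: W@(3,2) -> caps B=0 W=0
Move 11: B@(4,3) -> caps B=2 W=0

Answer: 2 0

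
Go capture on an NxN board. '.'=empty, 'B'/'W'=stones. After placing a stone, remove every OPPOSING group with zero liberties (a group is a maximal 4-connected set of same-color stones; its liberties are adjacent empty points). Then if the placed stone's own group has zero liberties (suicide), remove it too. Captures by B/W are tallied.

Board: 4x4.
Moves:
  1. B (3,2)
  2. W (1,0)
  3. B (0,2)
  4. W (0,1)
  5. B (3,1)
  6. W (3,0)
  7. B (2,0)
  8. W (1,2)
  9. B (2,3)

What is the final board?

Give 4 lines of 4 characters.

Answer: .WB.
W.W.
B..B
.BB.

Derivation:
Move 1: B@(3,2) -> caps B=0 W=0
Move 2: W@(1,0) -> caps B=0 W=0
Move 3: B@(0,2) -> caps B=0 W=0
Move 4: W@(0,1) -> caps B=0 W=0
Move 5: B@(3,1) -> caps B=0 W=0
Move 6: W@(3,0) -> caps B=0 W=0
Move 7: B@(2,0) -> caps B=1 W=0
Move 8: W@(1,2) -> caps B=1 W=0
Move 9: B@(2,3) -> caps B=1 W=0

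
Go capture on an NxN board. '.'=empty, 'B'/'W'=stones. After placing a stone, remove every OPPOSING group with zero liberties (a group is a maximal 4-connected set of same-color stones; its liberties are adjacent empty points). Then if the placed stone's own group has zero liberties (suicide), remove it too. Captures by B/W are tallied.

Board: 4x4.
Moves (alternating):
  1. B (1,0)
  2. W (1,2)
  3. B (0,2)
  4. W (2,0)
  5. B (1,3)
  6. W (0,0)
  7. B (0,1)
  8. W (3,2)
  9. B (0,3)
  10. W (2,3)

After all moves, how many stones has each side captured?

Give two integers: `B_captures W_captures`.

Move 1: B@(1,0) -> caps B=0 W=0
Move 2: W@(1,2) -> caps B=0 W=0
Move 3: B@(0,2) -> caps B=0 W=0
Move 4: W@(2,0) -> caps B=0 W=0
Move 5: B@(1,3) -> caps B=0 W=0
Move 6: W@(0,0) -> caps B=0 W=0
Move 7: B@(0,1) -> caps B=1 W=0
Move 8: W@(3,2) -> caps B=1 W=0
Move 9: B@(0,3) -> caps B=1 W=0
Move 10: W@(2,3) -> caps B=1 W=0

Answer: 1 0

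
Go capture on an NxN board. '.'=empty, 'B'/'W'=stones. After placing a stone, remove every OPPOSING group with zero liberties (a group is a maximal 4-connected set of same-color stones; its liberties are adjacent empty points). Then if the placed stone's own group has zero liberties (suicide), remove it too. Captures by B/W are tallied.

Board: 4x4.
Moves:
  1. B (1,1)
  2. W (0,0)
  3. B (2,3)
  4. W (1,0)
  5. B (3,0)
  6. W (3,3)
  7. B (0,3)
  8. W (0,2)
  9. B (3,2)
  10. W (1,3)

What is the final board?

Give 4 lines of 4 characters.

Move 1: B@(1,1) -> caps B=0 W=0
Move 2: W@(0,0) -> caps B=0 W=0
Move 3: B@(2,3) -> caps B=0 W=0
Move 4: W@(1,0) -> caps B=0 W=0
Move 5: B@(3,0) -> caps B=0 W=0
Move 6: W@(3,3) -> caps B=0 W=0
Move 7: B@(0,3) -> caps B=0 W=0
Move 8: W@(0,2) -> caps B=0 W=0
Move 9: B@(3,2) -> caps B=1 W=0
Move 10: W@(1,3) -> caps B=1 W=1

Answer: W.W.
WB.W
...B
B.B.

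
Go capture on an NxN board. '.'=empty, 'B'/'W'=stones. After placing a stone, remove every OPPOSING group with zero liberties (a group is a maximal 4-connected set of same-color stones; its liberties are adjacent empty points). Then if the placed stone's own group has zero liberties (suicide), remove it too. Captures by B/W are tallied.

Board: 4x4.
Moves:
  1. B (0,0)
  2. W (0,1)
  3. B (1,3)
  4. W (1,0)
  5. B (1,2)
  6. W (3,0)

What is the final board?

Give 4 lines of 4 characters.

Move 1: B@(0,0) -> caps B=0 W=0
Move 2: W@(0,1) -> caps B=0 W=0
Move 3: B@(1,3) -> caps B=0 W=0
Move 4: W@(1,0) -> caps B=0 W=1
Move 5: B@(1,2) -> caps B=0 W=1
Move 6: W@(3,0) -> caps B=0 W=1

Answer: .W..
W.BB
....
W...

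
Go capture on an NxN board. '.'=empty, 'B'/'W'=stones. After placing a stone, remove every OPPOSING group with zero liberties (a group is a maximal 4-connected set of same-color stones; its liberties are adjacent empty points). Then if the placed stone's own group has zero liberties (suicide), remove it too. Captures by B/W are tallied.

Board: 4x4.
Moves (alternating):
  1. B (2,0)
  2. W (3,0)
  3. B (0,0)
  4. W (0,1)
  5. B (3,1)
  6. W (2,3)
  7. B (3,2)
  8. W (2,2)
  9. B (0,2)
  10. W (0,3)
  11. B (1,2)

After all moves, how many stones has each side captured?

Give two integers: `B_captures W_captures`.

Move 1: B@(2,0) -> caps B=0 W=0
Move 2: W@(3,0) -> caps B=0 W=0
Move 3: B@(0,0) -> caps B=0 W=0
Move 4: W@(0,1) -> caps B=0 W=0
Move 5: B@(3,1) -> caps B=1 W=0
Move 6: W@(2,3) -> caps B=1 W=0
Move 7: B@(3,2) -> caps B=1 W=0
Move 8: W@(2,2) -> caps B=1 W=0
Move 9: B@(0,2) -> caps B=1 W=0
Move 10: W@(0,3) -> caps B=1 W=0
Move 11: B@(1,2) -> caps B=1 W=0

Answer: 1 0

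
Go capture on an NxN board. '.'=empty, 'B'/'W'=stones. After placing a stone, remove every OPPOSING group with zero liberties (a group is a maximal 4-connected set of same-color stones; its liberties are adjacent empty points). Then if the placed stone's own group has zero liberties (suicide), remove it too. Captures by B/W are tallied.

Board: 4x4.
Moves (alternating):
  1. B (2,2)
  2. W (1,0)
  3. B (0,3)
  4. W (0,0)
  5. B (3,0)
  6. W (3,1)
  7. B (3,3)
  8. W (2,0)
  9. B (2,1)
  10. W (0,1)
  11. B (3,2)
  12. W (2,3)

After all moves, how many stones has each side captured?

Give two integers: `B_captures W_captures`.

Move 1: B@(2,2) -> caps B=0 W=0
Move 2: W@(1,0) -> caps B=0 W=0
Move 3: B@(0,3) -> caps B=0 W=0
Move 4: W@(0,0) -> caps B=0 W=0
Move 5: B@(3,0) -> caps B=0 W=0
Move 6: W@(3,1) -> caps B=0 W=0
Move 7: B@(3,3) -> caps B=0 W=0
Move 8: W@(2,0) -> caps B=0 W=1
Move 9: B@(2,1) -> caps B=0 W=1
Move 10: W@(0,1) -> caps B=0 W=1
Move 11: B@(3,2) -> caps B=0 W=1
Move 12: W@(2,3) -> caps B=0 W=1

Answer: 0 1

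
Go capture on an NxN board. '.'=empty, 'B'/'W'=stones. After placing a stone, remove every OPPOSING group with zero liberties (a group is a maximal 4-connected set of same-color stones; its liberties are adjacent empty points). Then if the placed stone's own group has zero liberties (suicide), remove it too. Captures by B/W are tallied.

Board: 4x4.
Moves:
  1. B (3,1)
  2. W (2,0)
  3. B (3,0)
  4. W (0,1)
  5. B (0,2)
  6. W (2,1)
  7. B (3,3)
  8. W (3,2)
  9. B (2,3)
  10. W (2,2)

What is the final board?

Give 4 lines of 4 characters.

Answer: .WB.
....
WWWB
..WB

Derivation:
Move 1: B@(3,1) -> caps B=0 W=0
Move 2: W@(2,0) -> caps B=0 W=0
Move 3: B@(3,0) -> caps B=0 W=0
Move 4: W@(0,1) -> caps B=0 W=0
Move 5: B@(0,2) -> caps B=0 W=0
Move 6: W@(2,1) -> caps B=0 W=0
Move 7: B@(3,3) -> caps B=0 W=0
Move 8: W@(3,2) -> caps B=0 W=2
Move 9: B@(2,3) -> caps B=0 W=2
Move 10: W@(2,2) -> caps B=0 W=2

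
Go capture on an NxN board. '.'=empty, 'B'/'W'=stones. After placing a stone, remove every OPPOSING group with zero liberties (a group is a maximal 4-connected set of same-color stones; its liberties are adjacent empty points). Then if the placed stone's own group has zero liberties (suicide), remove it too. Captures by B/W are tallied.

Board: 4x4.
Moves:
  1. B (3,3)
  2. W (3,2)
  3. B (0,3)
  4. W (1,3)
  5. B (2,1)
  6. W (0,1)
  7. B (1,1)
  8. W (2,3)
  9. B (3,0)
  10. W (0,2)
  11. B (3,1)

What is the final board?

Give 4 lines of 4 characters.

Move 1: B@(3,3) -> caps B=0 W=0
Move 2: W@(3,2) -> caps B=0 W=0
Move 3: B@(0,3) -> caps B=0 W=0
Move 4: W@(1,3) -> caps B=0 W=0
Move 5: B@(2,1) -> caps B=0 W=0
Move 6: W@(0,1) -> caps B=0 W=0
Move 7: B@(1,1) -> caps B=0 W=0
Move 8: W@(2,3) -> caps B=0 W=1
Move 9: B@(3,0) -> caps B=0 W=1
Move 10: W@(0,2) -> caps B=0 W=2
Move 11: B@(3,1) -> caps B=0 W=2

Answer: .WW.
.B.W
.B.W
BBW.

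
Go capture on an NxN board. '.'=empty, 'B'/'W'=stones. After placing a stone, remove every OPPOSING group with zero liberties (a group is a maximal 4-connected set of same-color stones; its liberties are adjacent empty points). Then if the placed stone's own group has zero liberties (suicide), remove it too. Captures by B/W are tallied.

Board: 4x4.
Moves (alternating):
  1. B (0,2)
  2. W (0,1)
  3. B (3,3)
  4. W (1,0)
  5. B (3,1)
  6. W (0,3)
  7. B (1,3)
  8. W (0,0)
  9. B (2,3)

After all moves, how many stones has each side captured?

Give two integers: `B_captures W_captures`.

Move 1: B@(0,2) -> caps B=0 W=0
Move 2: W@(0,1) -> caps B=0 W=0
Move 3: B@(3,3) -> caps B=0 W=0
Move 4: W@(1,0) -> caps B=0 W=0
Move 5: B@(3,1) -> caps B=0 W=0
Move 6: W@(0,3) -> caps B=0 W=0
Move 7: B@(1,3) -> caps B=1 W=0
Move 8: W@(0,0) -> caps B=1 W=0
Move 9: B@(2,3) -> caps B=1 W=0

Answer: 1 0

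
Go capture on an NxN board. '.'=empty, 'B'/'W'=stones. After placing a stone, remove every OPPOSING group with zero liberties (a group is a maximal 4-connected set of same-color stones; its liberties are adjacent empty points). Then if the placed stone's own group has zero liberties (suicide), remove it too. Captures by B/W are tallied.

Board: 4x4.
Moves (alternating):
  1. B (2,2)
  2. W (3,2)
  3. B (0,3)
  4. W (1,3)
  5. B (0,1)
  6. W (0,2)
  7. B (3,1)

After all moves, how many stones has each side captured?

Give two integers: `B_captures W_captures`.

Answer: 0 1

Derivation:
Move 1: B@(2,2) -> caps B=0 W=0
Move 2: W@(3,2) -> caps B=0 W=0
Move 3: B@(0,3) -> caps B=0 W=0
Move 4: W@(1,3) -> caps B=0 W=0
Move 5: B@(0,1) -> caps B=0 W=0
Move 6: W@(0,2) -> caps B=0 W=1
Move 7: B@(3,1) -> caps B=0 W=1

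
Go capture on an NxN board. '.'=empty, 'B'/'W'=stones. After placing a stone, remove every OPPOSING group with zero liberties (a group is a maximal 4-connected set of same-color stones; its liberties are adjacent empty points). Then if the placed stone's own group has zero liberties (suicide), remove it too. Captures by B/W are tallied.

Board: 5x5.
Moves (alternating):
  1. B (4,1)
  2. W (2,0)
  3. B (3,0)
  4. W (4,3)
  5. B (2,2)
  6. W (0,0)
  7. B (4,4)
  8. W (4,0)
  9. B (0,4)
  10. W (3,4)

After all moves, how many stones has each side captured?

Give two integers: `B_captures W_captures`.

Move 1: B@(4,1) -> caps B=0 W=0
Move 2: W@(2,0) -> caps B=0 W=0
Move 3: B@(3,0) -> caps B=0 W=0
Move 4: W@(4,3) -> caps B=0 W=0
Move 5: B@(2,2) -> caps B=0 W=0
Move 6: W@(0,0) -> caps B=0 W=0
Move 7: B@(4,4) -> caps B=0 W=0
Move 8: W@(4,0) -> caps B=0 W=0
Move 9: B@(0,4) -> caps B=0 W=0
Move 10: W@(3,4) -> caps B=0 W=1

Answer: 0 1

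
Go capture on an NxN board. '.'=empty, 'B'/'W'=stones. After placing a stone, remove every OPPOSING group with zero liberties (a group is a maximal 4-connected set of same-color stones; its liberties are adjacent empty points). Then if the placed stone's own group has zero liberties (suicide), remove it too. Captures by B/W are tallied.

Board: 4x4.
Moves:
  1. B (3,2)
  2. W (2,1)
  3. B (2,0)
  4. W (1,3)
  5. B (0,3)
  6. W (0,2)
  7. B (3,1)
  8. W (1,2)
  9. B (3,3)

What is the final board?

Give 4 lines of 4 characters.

Move 1: B@(3,2) -> caps B=0 W=0
Move 2: W@(2,1) -> caps B=0 W=0
Move 3: B@(2,0) -> caps B=0 W=0
Move 4: W@(1,3) -> caps B=0 W=0
Move 5: B@(0,3) -> caps B=0 W=0
Move 6: W@(0,2) -> caps B=0 W=1
Move 7: B@(3,1) -> caps B=0 W=1
Move 8: W@(1,2) -> caps B=0 W=1
Move 9: B@(3,3) -> caps B=0 W=1

Answer: ..W.
..WW
BW..
.BBB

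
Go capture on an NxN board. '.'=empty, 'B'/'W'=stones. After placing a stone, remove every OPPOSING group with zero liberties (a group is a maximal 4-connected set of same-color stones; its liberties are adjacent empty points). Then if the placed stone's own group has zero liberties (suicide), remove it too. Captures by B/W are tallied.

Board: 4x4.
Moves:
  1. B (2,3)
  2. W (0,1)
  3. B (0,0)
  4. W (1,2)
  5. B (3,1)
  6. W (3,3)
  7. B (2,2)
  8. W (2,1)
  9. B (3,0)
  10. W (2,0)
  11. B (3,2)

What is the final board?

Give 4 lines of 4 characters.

Answer: BW..
..W.
WWBB
BBB.

Derivation:
Move 1: B@(2,3) -> caps B=0 W=0
Move 2: W@(0,1) -> caps B=0 W=0
Move 3: B@(0,0) -> caps B=0 W=0
Move 4: W@(1,2) -> caps B=0 W=0
Move 5: B@(3,1) -> caps B=0 W=0
Move 6: W@(3,3) -> caps B=0 W=0
Move 7: B@(2,2) -> caps B=0 W=0
Move 8: W@(2,1) -> caps B=0 W=0
Move 9: B@(3,0) -> caps B=0 W=0
Move 10: W@(2,0) -> caps B=0 W=0
Move 11: B@(3,2) -> caps B=1 W=0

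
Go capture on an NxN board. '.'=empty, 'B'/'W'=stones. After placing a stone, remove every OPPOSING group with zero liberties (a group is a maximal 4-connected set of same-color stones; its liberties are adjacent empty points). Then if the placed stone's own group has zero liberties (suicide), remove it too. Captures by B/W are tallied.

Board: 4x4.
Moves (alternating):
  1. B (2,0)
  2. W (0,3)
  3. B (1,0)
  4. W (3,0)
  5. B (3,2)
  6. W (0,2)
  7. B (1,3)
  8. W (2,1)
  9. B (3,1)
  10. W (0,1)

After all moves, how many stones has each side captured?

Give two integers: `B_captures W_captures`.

Move 1: B@(2,0) -> caps B=0 W=0
Move 2: W@(0,3) -> caps B=0 W=0
Move 3: B@(1,0) -> caps B=0 W=0
Move 4: W@(3,0) -> caps B=0 W=0
Move 5: B@(3,2) -> caps B=0 W=0
Move 6: W@(0,2) -> caps B=0 W=0
Move 7: B@(1,3) -> caps B=0 W=0
Move 8: W@(2,1) -> caps B=0 W=0
Move 9: B@(3,1) -> caps B=1 W=0
Move 10: W@(0,1) -> caps B=1 W=0

Answer: 1 0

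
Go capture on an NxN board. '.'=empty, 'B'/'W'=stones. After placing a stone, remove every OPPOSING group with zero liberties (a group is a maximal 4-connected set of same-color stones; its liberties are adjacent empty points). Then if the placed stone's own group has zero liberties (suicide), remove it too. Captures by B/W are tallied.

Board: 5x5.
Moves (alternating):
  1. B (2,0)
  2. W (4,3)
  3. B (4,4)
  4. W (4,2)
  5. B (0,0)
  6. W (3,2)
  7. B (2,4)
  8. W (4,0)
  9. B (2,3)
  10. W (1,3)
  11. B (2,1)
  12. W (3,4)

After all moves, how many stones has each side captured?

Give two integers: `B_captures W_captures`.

Move 1: B@(2,0) -> caps B=0 W=0
Move 2: W@(4,3) -> caps B=0 W=0
Move 3: B@(4,4) -> caps B=0 W=0
Move 4: W@(4,2) -> caps B=0 W=0
Move 5: B@(0,0) -> caps B=0 W=0
Move 6: W@(3,2) -> caps B=0 W=0
Move 7: B@(2,4) -> caps B=0 W=0
Move 8: W@(4,0) -> caps B=0 W=0
Move 9: B@(2,3) -> caps B=0 W=0
Move 10: W@(1,3) -> caps B=0 W=0
Move 11: B@(2,1) -> caps B=0 W=0
Move 12: W@(3,4) -> caps B=0 W=1

Answer: 0 1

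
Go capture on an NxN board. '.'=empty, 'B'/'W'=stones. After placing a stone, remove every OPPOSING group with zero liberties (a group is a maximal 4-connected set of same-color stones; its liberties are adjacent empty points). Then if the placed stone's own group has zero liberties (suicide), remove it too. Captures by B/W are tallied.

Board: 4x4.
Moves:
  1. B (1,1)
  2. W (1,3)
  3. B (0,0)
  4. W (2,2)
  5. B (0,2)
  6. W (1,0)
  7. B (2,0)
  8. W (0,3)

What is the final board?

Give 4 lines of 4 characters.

Answer: B.BW
.B.W
B.W.
....

Derivation:
Move 1: B@(1,1) -> caps B=0 W=0
Move 2: W@(1,3) -> caps B=0 W=0
Move 3: B@(0,0) -> caps B=0 W=0
Move 4: W@(2,2) -> caps B=0 W=0
Move 5: B@(0,2) -> caps B=0 W=0
Move 6: W@(1,0) -> caps B=0 W=0
Move 7: B@(2,0) -> caps B=1 W=0
Move 8: W@(0,3) -> caps B=1 W=0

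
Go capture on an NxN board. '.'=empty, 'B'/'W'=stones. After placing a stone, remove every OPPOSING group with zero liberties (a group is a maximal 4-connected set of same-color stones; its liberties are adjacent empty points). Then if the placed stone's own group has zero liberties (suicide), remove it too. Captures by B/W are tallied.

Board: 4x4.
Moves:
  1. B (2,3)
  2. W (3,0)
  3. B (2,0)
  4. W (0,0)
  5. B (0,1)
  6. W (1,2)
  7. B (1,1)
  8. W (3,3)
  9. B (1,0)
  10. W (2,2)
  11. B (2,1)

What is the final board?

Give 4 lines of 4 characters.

Move 1: B@(2,3) -> caps B=0 W=0
Move 2: W@(3,0) -> caps B=0 W=0
Move 3: B@(2,0) -> caps B=0 W=0
Move 4: W@(0,0) -> caps B=0 W=0
Move 5: B@(0,1) -> caps B=0 W=0
Move 6: W@(1,2) -> caps B=0 W=0
Move 7: B@(1,1) -> caps B=0 W=0
Move 8: W@(3,3) -> caps B=0 W=0
Move 9: B@(1,0) -> caps B=1 W=0
Move 10: W@(2,2) -> caps B=1 W=0
Move 11: B@(2,1) -> caps B=1 W=0

Answer: .B..
BBW.
BBWB
W..W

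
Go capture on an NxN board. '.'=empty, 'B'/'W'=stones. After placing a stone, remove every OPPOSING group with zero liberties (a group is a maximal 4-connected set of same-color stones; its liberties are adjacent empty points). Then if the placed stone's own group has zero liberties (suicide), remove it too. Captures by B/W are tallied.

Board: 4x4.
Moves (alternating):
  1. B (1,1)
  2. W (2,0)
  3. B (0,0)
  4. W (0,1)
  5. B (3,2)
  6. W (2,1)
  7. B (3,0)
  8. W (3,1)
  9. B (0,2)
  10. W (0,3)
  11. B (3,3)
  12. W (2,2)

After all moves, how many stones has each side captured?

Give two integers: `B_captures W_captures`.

Answer: 1 1

Derivation:
Move 1: B@(1,1) -> caps B=0 W=0
Move 2: W@(2,0) -> caps B=0 W=0
Move 3: B@(0,0) -> caps B=0 W=0
Move 4: W@(0,1) -> caps B=0 W=0
Move 5: B@(3,2) -> caps B=0 W=0
Move 6: W@(2,1) -> caps B=0 W=0
Move 7: B@(3,0) -> caps B=0 W=0
Move 8: W@(3,1) -> caps B=0 W=1
Move 9: B@(0,2) -> caps B=1 W=1
Move 10: W@(0,3) -> caps B=1 W=1
Move 11: B@(3,3) -> caps B=1 W=1
Move 12: W@(2,2) -> caps B=1 W=1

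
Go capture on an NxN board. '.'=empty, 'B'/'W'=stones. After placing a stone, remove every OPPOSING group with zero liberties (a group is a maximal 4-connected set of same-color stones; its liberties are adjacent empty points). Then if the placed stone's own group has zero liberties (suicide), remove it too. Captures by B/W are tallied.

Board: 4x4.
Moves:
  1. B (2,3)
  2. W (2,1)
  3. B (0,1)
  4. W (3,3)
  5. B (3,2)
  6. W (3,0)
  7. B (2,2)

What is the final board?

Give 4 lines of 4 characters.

Answer: .B..
....
.WBB
W.B.

Derivation:
Move 1: B@(2,3) -> caps B=0 W=0
Move 2: W@(2,1) -> caps B=0 W=0
Move 3: B@(0,1) -> caps B=0 W=0
Move 4: W@(3,3) -> caps B=0 W=0
Move 5: B@(3,2) -> caps B=1 W=0
Move 6: W@(3,0) -> caps B=1 W=0
Move 7: B@(2,2) -> caps B=1 W=0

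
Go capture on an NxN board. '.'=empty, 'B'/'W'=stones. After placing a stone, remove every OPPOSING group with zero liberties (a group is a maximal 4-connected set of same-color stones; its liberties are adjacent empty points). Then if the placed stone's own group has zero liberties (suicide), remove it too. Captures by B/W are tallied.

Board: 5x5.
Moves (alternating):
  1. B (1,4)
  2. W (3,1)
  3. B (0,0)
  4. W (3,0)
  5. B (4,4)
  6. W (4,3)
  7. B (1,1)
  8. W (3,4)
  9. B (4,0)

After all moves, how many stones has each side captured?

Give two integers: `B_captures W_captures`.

Answer: 0 1

Derivation:
Move 1: B@(1,4) -> caps B=0 W=0
Move 2: W@(3,1) -> caps B=0 W=0
Move 3: B@(0,0) -> caps B=0 W=0
Move 4: W@(3,0) -> caps B=0 W=0
Move 5: B@(4,4) -> caps B=0 W=0
Move 6: W@(4,3) -> caps B=0 W=0
Move 7: B@(1,1) -> caps B=0 W=0
Move 8: W@(3,4) -> caps B=0 W=1
Move 9: B@(4,0) -> caps B=0 W=1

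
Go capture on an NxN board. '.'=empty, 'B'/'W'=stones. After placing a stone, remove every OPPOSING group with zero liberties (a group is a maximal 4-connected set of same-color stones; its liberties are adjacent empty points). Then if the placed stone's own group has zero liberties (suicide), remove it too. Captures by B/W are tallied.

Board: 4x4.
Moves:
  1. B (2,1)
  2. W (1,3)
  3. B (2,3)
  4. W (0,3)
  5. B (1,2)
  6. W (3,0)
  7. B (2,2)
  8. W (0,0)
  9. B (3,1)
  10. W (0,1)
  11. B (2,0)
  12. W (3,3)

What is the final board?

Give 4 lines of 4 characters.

Answer: WW.W
..BW
BBBB
.B.W

Derivation:
Move 1: B@(2,1) -> caps B=0 W=0
Move 2: W@(1,3) -> caps B=0 W=0
Move 3: B@(2,3) -> caps B=0 W=0
Move 4: W@(0,3) -> caps B=0 W=0
Move 5: B@(1,2) -> caps B=0 W=0
Move 6: W@(3,0) -> caps B=0 W=0
Move 7: B@(2,2) -> caps B=0 W=0
Move 8: W@(0,0) -> caps B=0 W=0
Move 9: B@(3,1) -> caps B=0 W=0
Move 10: W@(0,1) -> caps B=0 W=0
Move 11: B@(2,0) -> caps B=1 W=0
Move 12: W@(3,3) -> caps B=1 W=0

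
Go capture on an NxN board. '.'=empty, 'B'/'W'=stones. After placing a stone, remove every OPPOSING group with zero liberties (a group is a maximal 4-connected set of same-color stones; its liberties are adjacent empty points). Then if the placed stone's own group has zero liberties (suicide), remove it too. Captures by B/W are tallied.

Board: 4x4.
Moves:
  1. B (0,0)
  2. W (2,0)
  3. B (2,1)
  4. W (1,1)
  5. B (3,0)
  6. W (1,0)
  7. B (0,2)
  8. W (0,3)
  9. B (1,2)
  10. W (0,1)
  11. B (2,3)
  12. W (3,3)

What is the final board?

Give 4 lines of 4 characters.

Answer: .WBW
WWB.
WB.B
B..W

Derivation:
Move 1: B@(0,0) -> caps B=0 W=0
Move 2: W@(2,0) -> caps B=0 W=0
Move 3: B@(2,1) -> caps B=0 W=0
Move 4: W@(1,1) -> caps B=0 W=0
Move 5: B@(3,0) -> caps B=0 W=0
Move 6: W@(1,0) -> caps B=0 W=0
Move 7: B@(0,2) -> caps B=0 W=0
Move 8: W@(0,3) -> caps B=0 W=0
Move 9: B@(1,2) -> caps B=0 W=0
Move 10: W@(0,1) -> caps B=0 W=1
Move 11: B@(2,3) -> caps B=0 W=1
Move 12: W@(3,3) -> caps B=0 W=1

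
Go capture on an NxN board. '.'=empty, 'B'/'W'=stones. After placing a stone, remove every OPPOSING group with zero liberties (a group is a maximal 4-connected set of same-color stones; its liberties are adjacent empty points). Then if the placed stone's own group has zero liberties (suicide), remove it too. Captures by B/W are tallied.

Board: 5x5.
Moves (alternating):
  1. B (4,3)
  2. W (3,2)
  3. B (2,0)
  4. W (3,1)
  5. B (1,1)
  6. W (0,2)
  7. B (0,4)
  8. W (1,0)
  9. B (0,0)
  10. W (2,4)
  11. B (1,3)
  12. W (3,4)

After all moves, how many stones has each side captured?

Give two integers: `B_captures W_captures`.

Answer: 1 0

Derivation:
Move 1: B@(4,3) -> caps B=0 W=0
Move 2: W@(3,2) -> caps B=0 W=0
Move 3: B@(2,0) -> caps B=0 W=0
Move 4: W@(3,1) -> caps B=0 W=0
Move 5: B@(1,1) -> caps B=0 W=0
Move 6: W@(0,2) -> caps B=0 W=0
Move 7: B@(0,4) -> caps B=0 W=0
Move 8: W@(1,0) -> caps B=0 W=0
Move 9: B@(0,0) -> caps B=1 W=0
Move 10: W@(2,4) -> caps B=1 W=0
Move 11: B@(1,3) -> caps B=1 W=0
Move 12: W@(3,4) -> caps B=1 W=0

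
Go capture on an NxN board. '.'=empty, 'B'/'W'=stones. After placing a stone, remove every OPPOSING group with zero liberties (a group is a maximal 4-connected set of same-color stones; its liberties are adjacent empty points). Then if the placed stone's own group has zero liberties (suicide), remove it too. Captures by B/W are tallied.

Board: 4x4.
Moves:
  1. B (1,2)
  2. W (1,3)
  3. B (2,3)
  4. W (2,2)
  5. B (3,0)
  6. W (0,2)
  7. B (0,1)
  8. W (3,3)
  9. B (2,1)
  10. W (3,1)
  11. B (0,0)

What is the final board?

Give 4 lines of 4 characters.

Move 1: B@(1,2) -> caps B=0 W=0
Move 2: W@(1,3) -> caps B=0 W=0
Move 3: B@(2,3) -> caps B=0 W=0
Move 4: W@(2,2) -> caps B=0 W=0
Move 5: B@(3,0) -> caps B=0 W=0
Move 6: W@(0,2) -> caps B=0 W=0
Move 7: B@(0,1) -> caps B=0 W=0
Move 8: W@(3,3) -> caps B=0 W=1
Move 9: B@(2,1) -> caps B=0 W=1
Move 10: W@(3,1) -> caps B=0 W=1
Move 11: B@(0,0) -> caps B=0 W=1

Answer: BBW.
..BW
.BW.
BW.W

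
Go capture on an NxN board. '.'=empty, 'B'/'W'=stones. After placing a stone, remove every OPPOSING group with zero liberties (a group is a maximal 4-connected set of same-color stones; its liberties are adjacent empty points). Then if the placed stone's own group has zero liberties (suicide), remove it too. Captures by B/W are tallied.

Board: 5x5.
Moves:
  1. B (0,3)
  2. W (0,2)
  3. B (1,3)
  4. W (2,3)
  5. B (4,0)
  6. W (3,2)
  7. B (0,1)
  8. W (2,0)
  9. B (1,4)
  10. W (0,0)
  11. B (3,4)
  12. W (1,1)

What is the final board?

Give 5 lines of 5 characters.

Answer: W.WB.
.W.BB
W..W.
..W.B
B....

Derivation:
Move 1: B@(0,3) -> caps B=0 W=0
Move 2: W@(0,2) -> caps B=0 W=0
Move 3: B@(1,3) -> caps B=0 W=0
Move 4: W@(2,3) -> caps B=0 W=0
Move 5: B@(4,0) -> caps B=0 W=0
Move 6: W@(3,2) -> caps B=0 W=0
Move 7: B@(0,1) -> caps B=0 W=0
Move 8: W@(2,0) -> caps B=0 W=0
Move 9: B@(1,4) -> caps B=0 W=0
Move 10: W@(0,0) -> caps B=0 W=0
Move 11: B@(3,4) -> caps B=0 W=0
Move 12: W@(1,1) -> caps B=0 W=1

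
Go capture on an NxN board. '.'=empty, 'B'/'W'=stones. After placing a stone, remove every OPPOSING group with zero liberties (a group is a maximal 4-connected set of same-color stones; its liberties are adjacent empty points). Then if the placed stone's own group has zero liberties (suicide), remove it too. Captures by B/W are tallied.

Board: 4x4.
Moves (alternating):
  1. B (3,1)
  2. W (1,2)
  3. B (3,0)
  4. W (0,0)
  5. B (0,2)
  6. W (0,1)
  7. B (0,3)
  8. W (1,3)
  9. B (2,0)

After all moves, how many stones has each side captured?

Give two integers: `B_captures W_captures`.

Move 1: B@(3,1) -> caps B=0 W=0
Move 2: W@(1,2) -> caps B=0 W=0
Move 3: B@(3,0) -> caps B=0 W=0
Move 4: W@(0,0) -> caps B=0 W=0
Move 5: B@(0,2) -> caps B=0 W=0
Move 6: W@(0,1) -> caps B=0 W=0
Move 7: B@(0,3) -> caps B=0 W=0
Move 8: W@(1,3) -> caps B=0 W=2
Move 9: B@(2,0) -> caps B=0 W=2

Answer: 0 2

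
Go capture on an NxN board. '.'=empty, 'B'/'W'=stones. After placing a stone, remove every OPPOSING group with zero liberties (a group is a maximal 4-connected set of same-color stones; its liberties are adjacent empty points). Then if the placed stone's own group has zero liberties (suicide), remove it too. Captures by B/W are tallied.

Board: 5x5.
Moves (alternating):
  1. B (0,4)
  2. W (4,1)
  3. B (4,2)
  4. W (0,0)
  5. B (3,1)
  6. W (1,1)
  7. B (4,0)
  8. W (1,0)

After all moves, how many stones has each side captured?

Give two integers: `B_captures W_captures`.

Answer: 1 0

Derivation:
Move 1: B@(0,4) -> caps B=0 W=0
Move 2: W@(4,1) -> caps B=0 W=0
Move 3: B@(4,2) -> caps B=0 W=0
Move 4: W@(0,0) -> caps B=0 W=0
Move 5: B@(3,1) -> caps B=0 W=0
Move 6: W@(1,1) -> caps B=0 W=0
Move 7: B@(4,0) -> caps B=1 W=0
Move 8: W@(1,0) -> caps B=1 W=0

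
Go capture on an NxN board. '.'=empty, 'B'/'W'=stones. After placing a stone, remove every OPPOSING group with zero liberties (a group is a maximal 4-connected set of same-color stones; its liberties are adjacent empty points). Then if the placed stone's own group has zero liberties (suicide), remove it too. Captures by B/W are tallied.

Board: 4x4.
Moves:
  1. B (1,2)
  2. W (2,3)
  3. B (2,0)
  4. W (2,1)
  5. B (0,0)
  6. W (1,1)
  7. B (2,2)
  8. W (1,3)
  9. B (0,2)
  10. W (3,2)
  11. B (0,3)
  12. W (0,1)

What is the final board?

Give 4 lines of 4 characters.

Move 1: B@(1,2) -> caps B=0 W=0
Move 2: W@(2,3) -> caps B=0 W=0
Move 3: B@(2,0) -> caps B=0 W=0
Move 4: W@(2,1) -> caps B=0 W=0
Move 5: B@(0,0) -> caps B=0 W=0
Move 6: W@(1,1) -> caps B=0 W=0
Move 7: B@(2,2) -> caps B=0 W=0
Move 8: W@(1,3) -> caps B=0 W=0
Move 9: B@(0,2) -> caps B=0 W=0
Move 10: W@(3,2) -> caps B=0 W=0
Move 11: B@(0,3) -> caps B=0 W=0
Move 12: W@(0,1) -> caps B=0 W=4

Answer: BW..
.W.W
BW.W
..W.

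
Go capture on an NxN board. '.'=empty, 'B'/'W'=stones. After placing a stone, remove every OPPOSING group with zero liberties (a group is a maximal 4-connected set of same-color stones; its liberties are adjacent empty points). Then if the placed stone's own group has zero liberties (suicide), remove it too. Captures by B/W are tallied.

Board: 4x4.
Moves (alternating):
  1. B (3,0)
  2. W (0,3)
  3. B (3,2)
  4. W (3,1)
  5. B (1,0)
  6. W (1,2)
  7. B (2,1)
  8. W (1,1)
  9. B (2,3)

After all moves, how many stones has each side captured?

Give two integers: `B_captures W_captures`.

Answer: 1 0

Derivation:
Move 1: B@(3,0) -> caps B=0 W=0
Move 2: W@(0,3) -> caps B=0 W=0
Move 3: B@(3,2) -> caps B=0 W=0
Move 4: W@(3,1) -> caps B=0 W=0
Move 5: B@(1,0) -> caps B=0 W=0
Move 6: W@(1,2) -> caps B=0 W=0
Move 7: B@(2,1) -> caps B=1 W=0
Move 8: W@(1,1) -> caps B=1 W=0
Move 9: B@(2,3) -> caps B=1 W=0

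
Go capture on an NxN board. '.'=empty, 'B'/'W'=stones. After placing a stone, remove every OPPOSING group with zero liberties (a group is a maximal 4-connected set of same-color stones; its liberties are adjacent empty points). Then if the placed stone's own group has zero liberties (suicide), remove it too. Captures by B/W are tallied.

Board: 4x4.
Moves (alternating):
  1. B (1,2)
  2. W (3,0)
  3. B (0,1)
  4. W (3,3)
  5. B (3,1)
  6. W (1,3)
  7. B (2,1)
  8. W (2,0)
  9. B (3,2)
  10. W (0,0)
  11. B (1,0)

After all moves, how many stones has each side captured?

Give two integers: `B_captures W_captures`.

Answer: 3 0

Derivation:
Move 1: B@(1,2) -> caps B=0 W=0
Move 2: W@(3,0) -> caps B=0 W=0
Move 3: B@(0,1) -> caps B=0 W=0
Move 4: W@(3,3) -> caps B=0 W=0
Move 5: B@(3,1) -> caps B=0 W=0
Move 6: W@(1,3) -> caps B=0 W=0
Move 7: B@(2,1) -> caps B=0 W=0
Move 8: W@(2,0) -> caps B=0 W=0
Move 9: B@(3,2) -> caps B=0 W=0
Move 10: W@(0,0) -> caps B=0 W=0
Move 11: B@(1,0) -> caps B=3 W=0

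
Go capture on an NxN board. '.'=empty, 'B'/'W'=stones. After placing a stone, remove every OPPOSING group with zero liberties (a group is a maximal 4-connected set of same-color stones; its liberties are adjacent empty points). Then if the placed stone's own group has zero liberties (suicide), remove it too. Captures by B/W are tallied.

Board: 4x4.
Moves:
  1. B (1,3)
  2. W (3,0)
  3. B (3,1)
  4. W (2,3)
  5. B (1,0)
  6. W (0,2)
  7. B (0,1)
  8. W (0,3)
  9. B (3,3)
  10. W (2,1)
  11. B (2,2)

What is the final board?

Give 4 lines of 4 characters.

Answer: .BWW
B..B
.WB.
WB.B

Derivation:
Move 1: B@(1,3) -> caps B=0 W=0
Move 2: W@(3,0) -> caps B=0 W=0
Move 3: B@(3,1) -> caps B=0 W=0
Move 4: W@(2,3) -> caps B=0 W=0
Move 5: B@(1,0) -> caps B=0 W=0
Move 6: W@(0,2) -> caps B=0 W=0
Move 7: B@(0,1) -> caps B=0 W=0
Move 8: W@(0,3) -> caps B=0 W=0
Move 9: B@(3,3) -> caps B=0 W=0
Move 10: W@(2,1) -> caps B=0 W=0
Move 11: B@(2,2) -> caps B=1 W=0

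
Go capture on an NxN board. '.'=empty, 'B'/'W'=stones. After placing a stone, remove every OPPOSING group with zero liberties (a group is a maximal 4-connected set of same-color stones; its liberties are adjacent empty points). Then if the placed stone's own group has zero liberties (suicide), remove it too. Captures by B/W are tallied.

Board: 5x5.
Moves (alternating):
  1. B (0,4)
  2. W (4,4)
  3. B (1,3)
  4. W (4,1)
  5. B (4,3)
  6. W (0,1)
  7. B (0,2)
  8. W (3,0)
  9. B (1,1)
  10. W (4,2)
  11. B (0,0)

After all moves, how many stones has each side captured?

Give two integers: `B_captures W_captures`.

Move 1: B@(0,4) -> caps B=0 W=0
Move 2: W@(4,4) -> caps B=0 W=0
Move 3: B@(1,3) -> caps B=0 W=0
Move 4: W@(4,1) -> caps B=0 W=0
Move 5: B@(4,3) -> caps B=0 W=0
Move 6: W@(0,1) -> caps B=0 W=0
Move 7: B@(0,2) -> caps B=0 W=0
Move 8: W@(3,0) -> caps B=0 W=0
Move 9: B@(1,1) -> caps B=0 W=0
Move 10: W@(4,2) -> caps B=0 W=0
Move 11: B@(0,0) -> caps B=1 W=0

Answer: 1 0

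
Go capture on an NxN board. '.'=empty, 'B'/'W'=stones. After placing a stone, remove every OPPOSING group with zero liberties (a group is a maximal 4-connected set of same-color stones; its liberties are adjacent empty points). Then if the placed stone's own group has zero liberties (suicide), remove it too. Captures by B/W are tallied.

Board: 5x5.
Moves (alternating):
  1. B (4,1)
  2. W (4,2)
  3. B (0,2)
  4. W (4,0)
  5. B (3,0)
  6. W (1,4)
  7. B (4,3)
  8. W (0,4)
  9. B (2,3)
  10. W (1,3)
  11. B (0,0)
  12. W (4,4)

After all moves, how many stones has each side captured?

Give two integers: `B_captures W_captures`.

Move 1: B@(4,1) -> caps B=0 W=0
Move 2: W@(4,2) -> caps B=0 W=0
Move 3: B@(0,2) -> caps B=0 W=0
Move 4: W@(4,0) -> caps B=0 W=0
Move 5: B@(3,0) -> caps B=1 W=0
Move 6: W@(1,4) -> caps B=1 W=0
Move 7: B@(4,3) -> caps B=1 W=0
Move 8: W@(0,4) -> caps B=1 W=0
Move 9: B@(2,3) -> caps B=1 W=0
Move 10: W@(1,3) -> caps B=1 W=0
Move 11: B@(0,0) -> caps B=1 W=0
Move 12: W@(4,4) -> caps B=1 W=0

Answer: 1 0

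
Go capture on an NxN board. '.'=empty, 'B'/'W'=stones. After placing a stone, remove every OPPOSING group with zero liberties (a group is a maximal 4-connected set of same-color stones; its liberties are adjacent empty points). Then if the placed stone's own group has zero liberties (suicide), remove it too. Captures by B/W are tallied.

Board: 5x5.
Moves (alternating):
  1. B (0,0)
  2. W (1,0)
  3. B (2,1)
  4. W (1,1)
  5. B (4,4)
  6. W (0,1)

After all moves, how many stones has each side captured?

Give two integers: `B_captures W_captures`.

Move 1: B@(0,0) -> caps B=0 W=0
Move 2: W@(1,0) -> caps B=0 W=0
Move 3: B@(2,1) -> caps B=0 W=0
Move 4: W@(1,1) -> caps B=0 W=0
Move 5: B@(4,4) -> caps B=0 W=0
Move 6: W@(0,1) -> caps B=0 W=1

Answer: 0 1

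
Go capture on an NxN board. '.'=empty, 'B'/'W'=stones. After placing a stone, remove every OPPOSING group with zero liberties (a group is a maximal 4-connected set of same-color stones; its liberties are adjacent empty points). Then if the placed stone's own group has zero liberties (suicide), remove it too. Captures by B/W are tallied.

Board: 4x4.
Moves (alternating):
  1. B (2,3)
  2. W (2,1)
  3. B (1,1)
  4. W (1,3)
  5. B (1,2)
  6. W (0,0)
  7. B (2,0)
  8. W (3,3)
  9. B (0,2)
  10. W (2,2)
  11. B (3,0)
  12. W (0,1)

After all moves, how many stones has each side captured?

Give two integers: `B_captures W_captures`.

Answer: 0 1

Derivation:
Move 1: B@(2,3) -> caps B=0 W=0
Move 2: W@(2,1) -> caps B=0 W=0
Move 3: B@(1,1) -> caps B=0 W=0
Move 4: W@(1,3) -> caps B=0 W=0
Move 5: B@(1,2) -> caps B=0 W=0
Move 6: W@(0,0) -> caps B=0 W=0
Move 7: B@(2,0) -> caps B=0 W=0
Move 8: W@(3,3) -> caps B=0 W=0
Move 9: B@(0,2) -> caps B=0 W=0
Move 10: W@(2,2) -> caps B=0 W=1
Move 11: B@(3,0) -> caps B=0 W=1
Move 12: W@(0,1) -> caps B=0 W=1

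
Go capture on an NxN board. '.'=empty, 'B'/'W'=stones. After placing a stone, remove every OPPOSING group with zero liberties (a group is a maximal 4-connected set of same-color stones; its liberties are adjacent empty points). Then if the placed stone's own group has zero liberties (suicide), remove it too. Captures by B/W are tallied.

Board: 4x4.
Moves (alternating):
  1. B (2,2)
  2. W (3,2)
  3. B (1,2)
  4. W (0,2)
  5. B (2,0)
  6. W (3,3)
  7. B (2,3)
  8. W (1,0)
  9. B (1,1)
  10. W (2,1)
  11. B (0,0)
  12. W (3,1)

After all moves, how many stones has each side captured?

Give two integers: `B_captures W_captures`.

Move 1: B@(2,2) -> caps B=0 W=0
Move 2: W@(3,2) -> caps B=0 W=0
Move 3: B@(1,2) -> caps B=0 W=0
Move 4: W@(0,2) -> caps B=0 W=0
Move 5: B@(2,0) -> caps B=0 W=0
Move 6: W@(3,3) -> caps B=0 W=0
Move 7: B@(2,3) -> caps B=0 W=0
Move 8: W@(1,0) -> caps B=0 W=0
Move 9: B@(1,1) -> caps B=0 W=0
Move 10: W@(2,1) -> caps B=0 W=0
Move 11: B@(0,0) -> caps B=1 W=0
Move 12: W@(3,1) -> caps B=1 W=0

Answer: 1 0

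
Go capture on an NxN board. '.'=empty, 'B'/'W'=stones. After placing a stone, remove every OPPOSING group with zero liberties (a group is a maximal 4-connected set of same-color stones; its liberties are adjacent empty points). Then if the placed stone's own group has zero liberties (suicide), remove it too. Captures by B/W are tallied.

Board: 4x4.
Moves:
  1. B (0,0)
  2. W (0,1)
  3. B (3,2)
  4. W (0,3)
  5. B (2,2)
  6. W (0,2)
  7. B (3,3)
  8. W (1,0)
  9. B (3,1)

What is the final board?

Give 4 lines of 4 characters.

Move 1: B@(0,0) -> caps B=0 W=0
Move 2: W@(0,1) -> caps B=0 W=0
Move 3: B@(3,2) -> caps B=0 W=0
Move 4: W@(0,3) -> caps B=0 W=0
Move 5: B@(2,2) -> caps B=0 W=0
Move 6: W@(0,2) -> caps B=0 W=0
Move 7: B@(3,3) -> caps B=0 W=0
Move 8: W@(1,0) -> caps B=0 W=1
Move 9: B@(3,1) -> caps B=0 W=1

Answer: .WWW
W...
..B.
.BBB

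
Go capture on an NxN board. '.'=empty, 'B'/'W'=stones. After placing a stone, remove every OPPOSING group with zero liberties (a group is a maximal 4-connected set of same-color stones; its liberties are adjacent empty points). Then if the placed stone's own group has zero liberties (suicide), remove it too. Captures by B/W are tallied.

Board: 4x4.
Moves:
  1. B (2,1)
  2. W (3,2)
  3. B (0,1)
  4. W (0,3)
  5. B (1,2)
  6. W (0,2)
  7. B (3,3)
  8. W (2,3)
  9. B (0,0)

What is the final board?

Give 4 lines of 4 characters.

Move 1: B@(2,1) -> caps B=0 W=0
Move 2: W@(3,2) -> caps B=0 W=0
Move 3: B@(0,1) -> caps B=0 W=0
Move 4: W@(0,3) -> caps B=0 W=0
Move 5: B@(1,2) -> caps B=0 W=0
Move 6: W@(0,2) -> caps B=0 W=0
Move 7: B@(3,3) -> caps B=0 W=0
Move 8: W@(2,3) -> caps B=0 W=1
Move 9: B@(0,0) -> caps B=0 W=1

Answer: BBWW
..B.
.B.W
..W.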